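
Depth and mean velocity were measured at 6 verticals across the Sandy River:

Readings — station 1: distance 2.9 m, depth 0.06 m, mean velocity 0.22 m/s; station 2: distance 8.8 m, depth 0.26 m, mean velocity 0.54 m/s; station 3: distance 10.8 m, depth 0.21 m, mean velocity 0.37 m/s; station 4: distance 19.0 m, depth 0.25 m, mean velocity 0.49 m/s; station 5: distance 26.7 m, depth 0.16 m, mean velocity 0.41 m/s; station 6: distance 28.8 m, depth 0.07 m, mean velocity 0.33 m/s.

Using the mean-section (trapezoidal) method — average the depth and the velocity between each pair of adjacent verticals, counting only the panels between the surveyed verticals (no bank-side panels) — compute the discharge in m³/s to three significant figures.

Panel 1-2: Δb = 5.9 m, d̄ = (0.06+0.26)/2 = 0.16, v̄ = (0.22+0.54)/2 = 0.38 → q = 5.9×0.16×0.38 = 0.3587 m³/s
Panel 2-3: Δb = 2 m, d̄ = (0.26+0.21)/2 = 0.235, v̄ = (0.54+0.37)/2 = 0.455 → q = 2×0.235×0.455 = 0.2139 m³/s
Panel 3-4: Δb = 8.2 m, d̄ = (0.21+0.25)/2 = 0.23, v̄ = (0.37+0.49)/2 = 0.43 → q = 8.2×0.23×0.43 = 0.8110 m³/s
Panel 4-5: Δb = 7.7 m, d̄ = (0.25+0.16)/2 = 0.205, v̄ = (0.49+0.41)/2 = 0.45 → q = 7.7×0.205×0.45 = 0.7103 m³/s
Panel 5-6: Δb = 2.1 m, d̄ = (0.16+0.07)/2 = 0.115, v̄ = (0.41+0.33)/2 = 0.37 → q = 2.1×0.115×0.37 = 0.08936 m³/s
Q = Σ q = 2.183 m³/s

2.18 m³/s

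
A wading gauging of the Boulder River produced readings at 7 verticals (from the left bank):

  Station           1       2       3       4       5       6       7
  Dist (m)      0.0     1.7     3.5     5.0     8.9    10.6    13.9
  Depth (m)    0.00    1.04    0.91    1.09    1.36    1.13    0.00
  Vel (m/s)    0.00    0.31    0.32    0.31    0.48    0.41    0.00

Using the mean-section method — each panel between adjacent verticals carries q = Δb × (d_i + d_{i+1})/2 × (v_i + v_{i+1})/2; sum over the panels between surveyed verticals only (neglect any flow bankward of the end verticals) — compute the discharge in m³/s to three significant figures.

4.37 m³/s

Panel 1-2: Δb = 1.7 m, d̄ = (0.00+1.04)/2 = 0.52, v̄ = (0.00+0.31)/2 = 0.155 → q = 1.7×0.52×0.155 = 0.1370 m³/s
Panel 2-3: Δb = 1.8 m, d̄ = (1.04+0.91)/2 = 0.975, v̄ = (0.31+0.32)/2 = 0.315 → q = 1.8×0.975×0.315 = 0.5528 m³/s
Panel 3-4: Δb = 1.5 m, d̄ = (0.91+1.09)/2 = 1, v̄ = (0.32+0.31)/2 = 0.315 → q = 1.5×1×0.315 = 0.4725 m³/s
Panel 4-5: Δb = 3.9 m, d̄ = (1.09+1.36)/2 = 1.225, v̄ = (0.31+0.48)/2 = 0.395 → q = 3.9×1.225×0.395 = 1.887 m³/s
Panel 5-6: Δb = 1.7 m, d̄ = (1.36+1.13)/2 = 1.245, v̄ = (0.48+0.41)/2 = 0.445 → q = 1.7×1.245×0.445 = 0.9418 m³/s
Panel 6-7: Δb = 3.3 m, d̄ = (1.13+0.00)/2 = 0.565, v̄ = (0.41+0.00)/2 = 0.205 → q = 3.3×0.565×0.205 = 0.3822 m³/s
Q = Σ q = 4.374 m³/s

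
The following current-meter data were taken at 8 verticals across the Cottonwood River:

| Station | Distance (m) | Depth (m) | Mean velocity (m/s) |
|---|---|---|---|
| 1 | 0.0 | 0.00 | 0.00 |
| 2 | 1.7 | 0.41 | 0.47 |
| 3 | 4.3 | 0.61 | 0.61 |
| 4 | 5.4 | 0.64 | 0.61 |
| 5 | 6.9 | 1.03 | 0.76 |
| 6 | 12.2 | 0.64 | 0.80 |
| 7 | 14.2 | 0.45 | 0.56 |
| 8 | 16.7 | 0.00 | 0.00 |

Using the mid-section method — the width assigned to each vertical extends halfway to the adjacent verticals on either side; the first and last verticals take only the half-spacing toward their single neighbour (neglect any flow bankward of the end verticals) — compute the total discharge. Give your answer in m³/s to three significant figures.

w_2 = (4.3 − 0.0)/2 = 2.15 m; q_2 = 0.47 × 0.41 × 2.15 = 0.4143 m³/s
w_3 = (5.4 − 1.7)/2 = 1.85 m; q_3 = 0.61 × 0.61 × 1.85 = 0.6884 m³/s
w_4 = (6.9 − 4.3)/2 = 1.3 m; q_4 = 0.61 × 0.64 × 1.3 = 0.5075 m³/s
w_5 = (12.2 − 5.4)/2 = 3.4 m; q_5 = 0.76 × 1.03 × 3.4 = 2.662 m³/s
w_6 = (14.2 − 6.9)/2 = 3.65 m; q_6 = 0.80 × 0.64 × 3.65 = 1.869 m³/s
w_7 = (16.7 − 12.2)/2 = 2.25 m; q_7 = 0.56 × 0.45 × 2.25 = 0.5670 m³/s
Stations 1, 8 contribute zero (depth or velocity is 0).
Q = Σ qᵢ = 6.708 m³/s

6.71 m³/s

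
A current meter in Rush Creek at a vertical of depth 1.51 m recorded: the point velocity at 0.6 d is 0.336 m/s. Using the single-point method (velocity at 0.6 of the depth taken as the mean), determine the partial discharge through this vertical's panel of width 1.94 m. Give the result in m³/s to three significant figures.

v̄ = v₀.₆ = 0.336 m/s
q = v̄ × d × w = 0.3360 × 1.51 × 1.94 = 0.9843 m³/s

0.984 m³/s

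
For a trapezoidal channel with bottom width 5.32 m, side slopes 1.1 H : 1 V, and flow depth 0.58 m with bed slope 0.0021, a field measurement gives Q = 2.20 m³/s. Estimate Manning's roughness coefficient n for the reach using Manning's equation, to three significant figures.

0.0448

A = (b + z·y)·y = (5.32 + 1.1×0.58)×0.58 = 3.456 m²
P = b + 2y√(1+z²) = 5.32 + 2×0.58×√(1+1.1²) = 7.044 m
R = A/P = 3.456/7.044 = 0.4905 m
n = (1/Q)·A·R^(2/3)·S^(1/2) = (1/2.20) × 3.456 × 0.6220 × 0.04583 = 0.04477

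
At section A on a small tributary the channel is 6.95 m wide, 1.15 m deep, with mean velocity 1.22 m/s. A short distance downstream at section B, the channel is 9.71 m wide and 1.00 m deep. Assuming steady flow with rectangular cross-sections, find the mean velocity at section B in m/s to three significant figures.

Q = A₁V₁ = (6.95×1.15) × 1.22 = 9.751 m³/s
A₂ = 9.71 × 1.00 = 9.710 m²
V₂ = Q/A₂ = 9.751/9.710 = 1.004 m/s

1.00 m/s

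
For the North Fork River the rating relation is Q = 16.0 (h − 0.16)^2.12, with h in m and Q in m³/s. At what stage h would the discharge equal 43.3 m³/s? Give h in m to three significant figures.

h − h₀ = (Q/C)^(1/b) = (43.3/16.0)^(1/2.12) = 1.599 m
h = 0.16 + 1.599 = 1.759 m

1.76 m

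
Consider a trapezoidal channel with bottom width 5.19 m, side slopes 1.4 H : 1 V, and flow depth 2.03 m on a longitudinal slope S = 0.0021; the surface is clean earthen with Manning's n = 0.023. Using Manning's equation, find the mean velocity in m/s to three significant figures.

A = (b + z·y)·y = (5.19 + 1.4×2.03)×2.03 = 16.30 m²
P = b + 2y√(1+z²) = 5.19 + 2×2.03×√(1+1.4²) = 12.18 m
R = A/P = 16.30/12.18 = 1.339 m
Q = (1/n)·A·R^(2/3)·S^(1/2) = (1/0.023) × 16.30 × 1.339^(2/3) × 0.0021^(1/2) = 39.47 m³/s
V = Q/A = 39.47/16.30 = 2.421 m/s

2.42 m/s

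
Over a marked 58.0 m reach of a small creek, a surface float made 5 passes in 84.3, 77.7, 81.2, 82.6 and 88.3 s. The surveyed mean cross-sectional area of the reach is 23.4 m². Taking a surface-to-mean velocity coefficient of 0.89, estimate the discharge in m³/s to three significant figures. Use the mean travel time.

14.6 m³/s

t̄ = (84.3 + 77.7 + 81.2 + 82.6 + 88.3) / 5 = 82.82 s
v_surface = L / t̄ = 58.0 / 82.82 = 0.7003 m/s
v_mean = 0.89 × 0.7003 = 0.6233 m/s
Q = A × v_mean = 23.4 × 0.6233 = 14.58 m³/s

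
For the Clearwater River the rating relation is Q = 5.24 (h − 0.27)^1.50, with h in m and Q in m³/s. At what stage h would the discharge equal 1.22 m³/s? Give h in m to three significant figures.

h − h₀ = (Q/C)^(1/b) = (1.22/5.24)^(1/1.50) = 0.3785 m
h = 0.27 + 0.3785 = 0.6485 m

0.648 m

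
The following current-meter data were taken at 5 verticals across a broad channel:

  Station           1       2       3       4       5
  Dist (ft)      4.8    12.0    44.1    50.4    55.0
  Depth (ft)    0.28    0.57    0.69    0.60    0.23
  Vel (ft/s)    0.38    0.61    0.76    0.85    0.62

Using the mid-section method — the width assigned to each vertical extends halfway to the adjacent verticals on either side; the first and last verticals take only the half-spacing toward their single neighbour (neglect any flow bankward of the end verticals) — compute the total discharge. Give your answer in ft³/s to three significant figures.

20.4 ft³/s

w_1 = (12.0 − 4.8)/2 = 3.6 ft; q_1 = 0.38 × 0.28 × 3.6 = 0.3830 ft³/s
w_2 = (44.1 − 4.8)/2 = 19.65 ft; q_2 = 0.61 × 0.57 × 19.65 = 6.832 ft³/s
w_3 = (50.4 − 12.0)/2 = 19.2 ft; q_3 = 0.76 × 0.69 × 19.2 = 10.07 ft³/s
w_4 = (55.0 − 44.1)/2 = 5.45 ft; q_4 = 0.85 × 0.60 × 5.45 = 2.780 ft³/s
w_5 = (55.0 − 50.4)/2 = 2.3 ft; q_5 = 0.62 × 0.23 × 2.3 = 0.3280 ft³/s
Q = Σ qᵢ = 20.39 ft³/s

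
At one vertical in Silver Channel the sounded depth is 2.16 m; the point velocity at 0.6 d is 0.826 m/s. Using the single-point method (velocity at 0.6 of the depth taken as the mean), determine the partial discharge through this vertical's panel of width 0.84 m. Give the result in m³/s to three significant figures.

v̄ = v₀.₆ = 0.826 m/s
q = v̄ × d × w = 0.8260 × 2.16 × 0.84 = 1.499 m³/s

1.50 m³/s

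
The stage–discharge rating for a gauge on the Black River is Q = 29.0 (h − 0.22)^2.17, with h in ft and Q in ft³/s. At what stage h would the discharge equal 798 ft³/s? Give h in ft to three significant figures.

h − h₀ = (Q/C)^(1/b) = (798/29.0)^(1/2.17) = 4.607 ft
h = 0.22 + 4.607 = 4.827 ft

4.83 ft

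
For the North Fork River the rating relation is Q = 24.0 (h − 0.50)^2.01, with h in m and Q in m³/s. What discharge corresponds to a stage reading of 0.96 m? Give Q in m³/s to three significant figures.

Q = 24.0 × (0.96 − 0.50)^2.01 = 24.0 × 0.46^2.01 = 5.039 m³/s

5.04 m³/s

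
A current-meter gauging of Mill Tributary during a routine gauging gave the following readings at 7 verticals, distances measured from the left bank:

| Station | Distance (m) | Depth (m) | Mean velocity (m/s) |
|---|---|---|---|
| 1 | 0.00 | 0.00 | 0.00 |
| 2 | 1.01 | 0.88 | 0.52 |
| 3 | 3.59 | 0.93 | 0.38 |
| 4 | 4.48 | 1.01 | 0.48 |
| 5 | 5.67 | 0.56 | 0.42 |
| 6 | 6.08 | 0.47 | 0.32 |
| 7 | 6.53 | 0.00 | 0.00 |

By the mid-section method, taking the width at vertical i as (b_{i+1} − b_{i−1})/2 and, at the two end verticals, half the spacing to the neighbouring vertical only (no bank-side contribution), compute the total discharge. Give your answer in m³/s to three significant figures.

w_2 = (3.59 − 0.00)/2 = 1.795 m; q_2 = 0.52 × 0.88 × 1.795 = 0.8214 m³/s
w_3 = (4.48 − 1.01)/2 = 1.735 m; q_3 = 0.38 × 0.93 × 1.735 = 0.6131 m³/s
w_4 = (5.67 − 3.59)/2 = 1.04 m; q_4 = 0.48 × 1.01 × 1.04 = 0.5042 m³/s
w_5 = (6.08 − 4.48)/2 = 0.8 m; q_5 = 0.42 × 0.56 × 0.8 = 0.1882 m³/s
w_6 = (6.53 − 5.67)/2 = 0.43 m; q_6 = 0.32 × 0.47 × 0.43 = 0.06467 m³/s
Stations 1, 7 contribute zero (depth or velocity is 0).
Q = Σ qᵢ = 2.192 m³/s

2.19 m³/s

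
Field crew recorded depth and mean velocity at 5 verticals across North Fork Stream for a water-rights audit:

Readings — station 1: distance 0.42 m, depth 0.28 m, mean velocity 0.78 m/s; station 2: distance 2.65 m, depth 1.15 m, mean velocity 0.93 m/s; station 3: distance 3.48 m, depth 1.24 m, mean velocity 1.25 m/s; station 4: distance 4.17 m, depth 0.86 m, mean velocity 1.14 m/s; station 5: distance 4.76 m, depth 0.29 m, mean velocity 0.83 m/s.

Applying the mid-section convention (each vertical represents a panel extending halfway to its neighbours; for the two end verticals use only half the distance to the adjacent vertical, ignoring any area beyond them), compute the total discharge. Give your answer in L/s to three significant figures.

w_1 = (2.65 − 0.42)/2 = 1.115 m; q_1 = 0.78 × 0.28 × 1.115 = 0.2435 m³/s
w_2 = (3.48 − 0.42)/2 = 1.53 m; q_2 = 0.93 × 1.15 × 1.53 = 1.636 m³/s
w_3 = (4.17 − 2.65)/2 = 0.76 m; q_3 = 1.25 × 1.24 × 0.76 = 1.178 m³/s
w_4 = (4.76 − 3.48)/2 = 0.64 m; q_4 = 1.14 × 0.86 × 0.64 = 0.6275 m³/s
w_5 = (4.76 − 4.17)/2 = 0.295 m; q_5 = 0.83 × 0.29 × 0.295 = 0.07101 m³/s
Q = Σ qᵢ = 3.756 m³/s
= 3.756 × 1000 = 3756 L/s

3760 L/s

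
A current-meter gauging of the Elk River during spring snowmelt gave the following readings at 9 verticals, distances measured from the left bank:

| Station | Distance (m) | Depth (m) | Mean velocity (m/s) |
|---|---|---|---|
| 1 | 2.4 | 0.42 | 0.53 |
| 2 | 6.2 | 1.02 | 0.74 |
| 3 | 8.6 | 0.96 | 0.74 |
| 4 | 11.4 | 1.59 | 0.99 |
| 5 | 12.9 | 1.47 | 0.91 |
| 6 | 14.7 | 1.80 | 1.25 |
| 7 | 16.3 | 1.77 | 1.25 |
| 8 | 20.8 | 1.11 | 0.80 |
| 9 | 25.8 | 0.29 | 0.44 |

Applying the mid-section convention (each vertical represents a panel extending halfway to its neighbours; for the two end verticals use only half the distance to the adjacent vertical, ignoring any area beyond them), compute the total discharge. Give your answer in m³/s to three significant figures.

25.3 m³/s

w_1 = (6.2 − 2.4)/2 = 1.9 m; q_1 = 0.53 × 0.42 × 1.9 = 0.4229 m³/s
w_2 = (8.6 − 2.4)/2 = 3.1 m; q_2 = 0.74 × 1.02 × 3.1 = 2.340 m³/s
w_3 = (11.4 − 6.2)/2 = 2.6 m; q_3 = 0.74 × 0.96 × 2.6 = 1.847 m³/s
w_4 = (12.9 − 8.6)/2 = 2.15 m; q_4 = 0.99 × 1.59 × 2.15 = 3.384 m³/s
w_5 = (14.7 − 11.4)/2 = 1.65 m; q_5 = 0.91 × 1.47 × 1.65 = 2.207 m³/s
w_6 = (16.3 − 12.9)/2 = 1.7 m; q_6 = 1.25 × 1.80 × 1.7 = 3.825 m³/s
w_7 = (20.8 − 14.7)/2 = 3.05 m; q_7 = 1.25 × 1.77 × 3.05 = 6.748 m³/s
w_8 = (25.8 − 16.3)/2 = 4.75 m; q_8 = 0.80 × 1.11 × 4.75 = 4.218 m³/s
w_9 = (25.8 − 20.8)/2 = 2.5 m; q_9 = 0.44 × 0.29 × 2.5 = 0.3190 m³/s
Q = Σ qᵢ = 25.31 m³/s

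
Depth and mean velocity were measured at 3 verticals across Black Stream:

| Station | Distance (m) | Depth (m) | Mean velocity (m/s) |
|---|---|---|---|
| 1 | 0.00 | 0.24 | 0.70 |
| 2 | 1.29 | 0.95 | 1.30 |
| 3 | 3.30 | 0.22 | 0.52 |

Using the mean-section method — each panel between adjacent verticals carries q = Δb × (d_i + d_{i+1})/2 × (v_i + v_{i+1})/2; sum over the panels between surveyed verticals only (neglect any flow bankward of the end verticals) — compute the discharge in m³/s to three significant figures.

Panel 1-2: Δb = 1.29 m, d̄ = (0.24+0.95)/2 = 0.595, v̄ = (0.70+1.30)/2 = 1 → q = 1.29×0.595×1 = 0.7676 m³/s
Panel 2-3: Δb = 2.01 m, d̄ = (0.95+0.22)/2 = 0.585, v̄ = (1.30+0.52)/2 = 0.91 → q = 2.01×0.585×0.91 = 1.070 m³/s
Q = Σ q = 1.838 m³/s

1.84 m³/s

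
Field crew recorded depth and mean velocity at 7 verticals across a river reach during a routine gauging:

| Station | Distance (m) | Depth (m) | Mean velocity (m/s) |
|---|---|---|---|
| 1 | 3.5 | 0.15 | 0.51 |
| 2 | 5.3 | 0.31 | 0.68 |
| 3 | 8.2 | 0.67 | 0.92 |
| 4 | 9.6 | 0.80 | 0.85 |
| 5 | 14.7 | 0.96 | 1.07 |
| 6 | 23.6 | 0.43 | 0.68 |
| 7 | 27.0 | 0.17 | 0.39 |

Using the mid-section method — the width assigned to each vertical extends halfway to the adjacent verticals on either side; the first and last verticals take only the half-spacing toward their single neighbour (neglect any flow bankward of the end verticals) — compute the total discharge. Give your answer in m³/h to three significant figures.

w_1 = (5.3 − 3.5)/2 = 0.9 m; q_1 = 0.51 × 0.15 × 0.9 = 0.06885 m³/s
w_2 = (8.2 − 3.5)/2 = 2.35 m; q_2 = 0.68 × 0.31 × 2.35 = 0.4954 m³/s
w_3 = (9.6 − 5.3)/2 = 2.15 m; q_3 = 0.92 × 0.67 × 2.15 = 1.325 m³/s
w_4 = (14.7 − 8.2)/2 = 3.25 m; q_4 = 0.85 × 0.80 × 3.25 = 2.210 m³/s
w_5 = (23.6 − 9.6)/2 = 7 m; q_5 = 1.07 × 0.96 × 7 = 7.190 m³/s
w_6 = (27.0 − 14.7)/2 = 6.15 m; q_6 = 0.68 × 0.43 × 6.15 = 1.798 m³/s
w_7 = (27.0 − 23.6)/2 = 1.7 m; q_7 = 0.39 × 0.17 × 1.7 = 0.1127 m³/s
Q = Σ qᵢ = 13.20 m³/s
= 13.20 × 3600 = 47520 m³/h

47500 m³/h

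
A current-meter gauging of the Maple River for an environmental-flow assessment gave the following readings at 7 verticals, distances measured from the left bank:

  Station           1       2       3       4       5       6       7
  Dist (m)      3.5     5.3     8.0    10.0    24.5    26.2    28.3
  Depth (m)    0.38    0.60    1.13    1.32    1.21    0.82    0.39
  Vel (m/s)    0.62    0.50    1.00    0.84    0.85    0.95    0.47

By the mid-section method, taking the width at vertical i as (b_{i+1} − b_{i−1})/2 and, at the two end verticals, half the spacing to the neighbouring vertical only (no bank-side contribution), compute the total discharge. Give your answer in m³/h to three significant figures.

w_1 = (5.3 − 3.5)/2 = 0.9 m; q_1 = 0.62 × 0.38 × 0.9 = 0.2120 m³/s
w_2 = (8.0 − 3.5)/2 = 2.25 m; q_2 = 0.50 × 0.60 × 2.25 = 0.6750 m³/s
w_3 = (10.0 − 5.3)/2 = 2.35 m; q_3 = 1.00 × 1.13 × 2.35 = 2.656 m³/s
w_4 = (24.5 − 8.0)/2 = 8.25 m; q_4 = 0.84 × 1.32 × 8.25 = 9.148 m³/s
w_5 = (26.2 − 10.0)/2 = 8.1 m; q_5 = 0.85 × 1.21 × 8.1 = 8.331 m³/s
w_6 = (28.3 − 24.5)/2 = 1.9 m; q_6 = 0.95 × 0.82 × 1.9 = 1.480 m³/s
w_7 = (28.3 − 26.2)/2 = 1.05 m; q_7 = 0.47 × 0.39 × 1.05 = 0.1925 m³/s
Q = Σ qᵢ = 22.69 m³/s
= 22.69 × 3600 = 81700 m³/h

81700 m³/h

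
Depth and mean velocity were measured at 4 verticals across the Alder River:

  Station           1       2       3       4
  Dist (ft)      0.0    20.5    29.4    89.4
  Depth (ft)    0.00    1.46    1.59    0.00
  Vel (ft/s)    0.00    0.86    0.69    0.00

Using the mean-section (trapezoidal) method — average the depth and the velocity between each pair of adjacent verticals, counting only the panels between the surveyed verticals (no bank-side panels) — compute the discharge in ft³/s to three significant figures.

Panel 1-2: Δb = 20.5 ft, d̄ = (0.00+1.46)/2 = 0.73, v̄ = (0.00+0.86)/2 = 0.43 → q = 20.5×0.73×0.43 = 6.435 ft³/s
Panel 2-3: Δb = 8.9 ft, d̄ = (1.46+1.59)/2 = 1.525, v̄ = (0.86+0.69)/2 = 0.775 → q = 8.9×1.525×0.775 = 10.52 ft³/s
Panel 3-4: Δb = 60 ft, d̄ = (1.59+0.00)/2 = 0.795, v̄ = (0.69+0.00)/2 = 0.345 → q = 60×0.795×0.345 = 16.46 ft³/s
Q = Σ q = 33.41 ft³/s

33.4 ft³/s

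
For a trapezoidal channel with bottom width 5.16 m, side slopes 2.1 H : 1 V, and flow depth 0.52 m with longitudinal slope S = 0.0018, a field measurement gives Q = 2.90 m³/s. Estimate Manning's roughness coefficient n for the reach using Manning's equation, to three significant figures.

0.0271

A = (b + z·y)·y = (5.16 + 2.1×0.52)×0.52 = 3.251 m²
P = b + 2y√(1+z²) = 5.16 + 2×0.52×√(1+2.1²) = 7.579 m
R = A/P = 3.251/7.579 = 0.4290 m
n = (1/Q)·A·R^(2/3)·S^(1/2) = (1/2.90) × 3.251 × 0.5688 × 0.04243 = 0.02705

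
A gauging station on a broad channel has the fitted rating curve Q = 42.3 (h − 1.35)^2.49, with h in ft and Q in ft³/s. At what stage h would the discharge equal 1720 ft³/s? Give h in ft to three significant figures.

h − h₀ = (Q/C)^(1/b) = (1720/42.3)^(1/2.49) = 4.429 ft
h = 1.35 + 4.429 = 5.779 ft

5.78 ft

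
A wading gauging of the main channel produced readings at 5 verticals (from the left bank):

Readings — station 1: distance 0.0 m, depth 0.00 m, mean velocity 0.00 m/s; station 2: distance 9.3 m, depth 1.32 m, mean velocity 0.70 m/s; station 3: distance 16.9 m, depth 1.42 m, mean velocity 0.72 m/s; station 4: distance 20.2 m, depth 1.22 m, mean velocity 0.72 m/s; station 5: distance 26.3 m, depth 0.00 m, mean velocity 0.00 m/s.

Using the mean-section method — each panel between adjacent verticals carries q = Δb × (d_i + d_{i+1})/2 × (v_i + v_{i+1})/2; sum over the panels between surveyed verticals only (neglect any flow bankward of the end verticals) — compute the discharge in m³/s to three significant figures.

14.0 m³/s

Panel 1-2: Δb = 9.3 m, d̄ = (0.00+1.32)/2 = 0.66, v̄ = (0.00+0.70)/2 = 0.35 → q = 9.3×0.66×0.35 = 2.148 m³/s
Panel 2-3: Δb = 7.6 m, d̄ = (1.32+1.42)/2 = 1.37, v̄ = (0.70+0.72)/2 = 0.71 → q = 7.6×1.37×0.71 = 7.393 m³/s
Panel 3-4: Δb = 3.3 m, d̄ = (1.42+1.22)/2 = 1.32, v̄ = (0.72+0.72)/2 = 0.72 → q = 3.3×1.32×0.72 = 3.136 m³/s
Panel 4-5: Δb = 6.1 m, d̄ = (1.22+0.00)/2 = 0.61, v̄ = (0.72+0.00)/2 = 0.36 → q = 6.1×0.61×0.36 = 1.340 m³/s
Q = Σ q = 14.02 m³/s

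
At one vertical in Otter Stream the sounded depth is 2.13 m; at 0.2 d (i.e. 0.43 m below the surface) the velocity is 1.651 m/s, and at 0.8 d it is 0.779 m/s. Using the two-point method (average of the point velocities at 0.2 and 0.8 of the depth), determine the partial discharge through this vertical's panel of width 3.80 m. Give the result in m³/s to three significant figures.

v̄ = (1.651 + 0.779) / 2 = 1.215 m/s
q = v̄ × d × w = 1.215 × 2.13 × 3.80 = 9.834 m³/s

9.83 m³/s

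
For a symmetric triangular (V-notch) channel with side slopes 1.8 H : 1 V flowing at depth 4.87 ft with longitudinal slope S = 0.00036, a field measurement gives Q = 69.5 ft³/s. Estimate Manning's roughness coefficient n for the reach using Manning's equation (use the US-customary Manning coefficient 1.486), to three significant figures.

0.0287

A = z·y² = 1.8×4.87² = 42.69 ft²
P = 2y√(1+z²) = 2×4.87×√(1+1.8²) = 20.06 ft
R = A/P = 42.69/20.06 = 2.129 ft
n = (1.486/Q)·A·R^(2/3)·S^(1/2) = (1.486/69.5) × 42.69 × 1.655 × 0.01897 = 0.02866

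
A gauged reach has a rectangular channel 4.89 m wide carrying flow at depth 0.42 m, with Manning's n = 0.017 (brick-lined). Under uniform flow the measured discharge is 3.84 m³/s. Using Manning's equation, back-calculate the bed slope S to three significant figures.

A = b·y = 4.89 × 0.42 = 2.054 m²
P = b + 2y = 4.89 + 2×0.42 = 5.730 m
R = A/P = 2.054/5.730 = 0.3584 m
S = (Q·n / (1·A·R^(2/3)))² = (3.84×0.017 / (1×2.054×0.5046))² = 0.003968

0.00397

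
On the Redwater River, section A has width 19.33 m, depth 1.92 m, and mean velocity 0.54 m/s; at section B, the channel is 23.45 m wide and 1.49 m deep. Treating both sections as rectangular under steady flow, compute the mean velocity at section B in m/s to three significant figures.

0.574 m/s

Q = A₁V₁ = (19.33×1.92) × 0.54 = 20.04 m³/s
A₂ = 23.45 × 1.49 = 34.94 m²
V₂ = Q/A₂ = 20.04/34.94 = 0.5736 m/s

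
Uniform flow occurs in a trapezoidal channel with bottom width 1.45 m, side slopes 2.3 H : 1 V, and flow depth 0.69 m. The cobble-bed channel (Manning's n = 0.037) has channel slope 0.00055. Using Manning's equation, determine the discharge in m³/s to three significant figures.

A = (b + z·y)·y = (1.45 + 2.3×0.69)×0.69 = 2.096 m²
P = b + 2y√(1+z²) = 1.45 + 2×0.69×√(1+2.3²) = 4.911 m
R = A/P = 2.096/4.911 = 0.4267 m
Q = (1/n)·A·R^(2/3)·S^(1/2) = (1/0.037) × 2.096 × 0.4267^(2/3) × 0.00055^(1/2) = 0.7528 m³/s

0.753 m³/s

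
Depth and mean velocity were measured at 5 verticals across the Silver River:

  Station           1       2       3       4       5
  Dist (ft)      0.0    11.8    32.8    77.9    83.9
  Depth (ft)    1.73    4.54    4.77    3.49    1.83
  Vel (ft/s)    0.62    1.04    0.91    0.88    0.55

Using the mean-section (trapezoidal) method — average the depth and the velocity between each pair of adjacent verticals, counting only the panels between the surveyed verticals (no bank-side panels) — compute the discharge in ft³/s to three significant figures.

304 ft³/s

Panel 1-2: Δb = 11.8 ft, d̄ = (1.73+4.54)/2 = 3.135, v̄ = (0.62+1.04)/2 = 0.83 → q = 11.8×3.135×0.83 = 30.70 ft³/s
Panel 2-3: Δb = 21 ft, d̄ = (4.54+4.77)/2 = 4.655, v̄ = (1.04+0.91)/2 = 0.975 → q = 21×4.655×0.975 = 95.31 ft³/s
Panel 3-4: Δb = 45.1 ft, d̄ = (4.77+3.49)/2 = 4.13, v̄ = (0.91+0.88)/2 = 0.895 → q = 45.1×4.13×0.895 = 166.7 ft³/s
Panel 4-5: Δb = 6 ft, d̄ = (3.49+1.83)/2 = 2.66, v̄ = (0.88+0.55)/2 = 0.715 → q = 6×2.66×0.715 = 11.41 ft³/s
Q = Σ q = 304.1 ft³/s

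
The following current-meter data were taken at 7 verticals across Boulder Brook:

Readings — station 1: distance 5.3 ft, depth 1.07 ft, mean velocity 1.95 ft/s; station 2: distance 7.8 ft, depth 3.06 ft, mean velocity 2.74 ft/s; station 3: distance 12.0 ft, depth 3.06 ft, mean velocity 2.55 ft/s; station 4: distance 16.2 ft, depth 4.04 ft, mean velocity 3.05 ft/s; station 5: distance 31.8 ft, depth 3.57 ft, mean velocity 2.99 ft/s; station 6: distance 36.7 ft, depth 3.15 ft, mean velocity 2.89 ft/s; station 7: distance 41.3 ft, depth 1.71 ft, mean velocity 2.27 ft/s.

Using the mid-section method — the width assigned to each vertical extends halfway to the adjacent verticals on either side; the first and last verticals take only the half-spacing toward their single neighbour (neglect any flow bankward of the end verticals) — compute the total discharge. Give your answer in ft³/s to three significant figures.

w_1 = (7.8 − 5.3)/2 = 1.25 ft; q_1 = 1.95 × 1.07 × 1.25 = 2.608 ft³/s
w_2 = (12.0 − 5.3)/2 = 3.35 ft; q_2 = 2.74 × 3.06 × 3.35 = 28.09 ft³/s
w_3 = (16.2 − 7.8)/2 = 4.2 ft; q_3 = 2.55 × 3.06 × 4.2 = 32.77 ft³/s
w_4 = (31.8 − 12.0)/2 = 9.9 ft; q_4 = 3.05 × 4.04 × 9.9 = 122.0 ft³/s
w_5 = (36.7 − 16.2)/2 = 10.25 ft; q_5 = 2.99 × 3.57 × 10.25 = 109.4 ft³/s
w_6 = (41.3 − 31.8)/2 = 4.75 ft; q_6 = 2.89 × 3.15 × 4.75 = 43.24 ft³/s
w_7 = (41.3 − 36.7)/2 = 2.3 ft; q_7 = 2.27 × 1.71 × 2.3 = 8.928 ft³/s
Q = Σ qᵢ = 347.0 ft³/s

347 ft³/s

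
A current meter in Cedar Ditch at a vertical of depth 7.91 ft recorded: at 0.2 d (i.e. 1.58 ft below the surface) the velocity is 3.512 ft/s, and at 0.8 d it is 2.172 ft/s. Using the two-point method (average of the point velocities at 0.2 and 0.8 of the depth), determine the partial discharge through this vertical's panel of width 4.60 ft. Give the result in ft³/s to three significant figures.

v̄ = (3.512 + 2.172) / 2 = 2.842 ft/s
q = v̄ × d × w = 2.842 × 7.91 × 4.60 = 103.4 ft³/s

103 ft³/s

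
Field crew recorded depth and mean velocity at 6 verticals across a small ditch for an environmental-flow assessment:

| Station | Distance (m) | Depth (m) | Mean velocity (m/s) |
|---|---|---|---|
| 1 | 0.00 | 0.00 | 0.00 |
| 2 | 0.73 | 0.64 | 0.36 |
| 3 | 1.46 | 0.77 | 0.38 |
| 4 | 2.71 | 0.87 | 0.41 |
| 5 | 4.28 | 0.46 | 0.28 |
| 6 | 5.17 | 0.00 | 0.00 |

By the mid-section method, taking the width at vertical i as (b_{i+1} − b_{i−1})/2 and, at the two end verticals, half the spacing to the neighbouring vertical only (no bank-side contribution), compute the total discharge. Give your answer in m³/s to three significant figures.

1.12 m³/s

w_2 = (1.46 − 0.00)/2 = 0.73 m; q_2 = 0.36 × 0.64 × 0.73 = 0.1682 m³/s
w_3 = (2.71 − 0.73)/2 = 0.99 m; q_3 = 0.38 × 0.77 × 0.99 = 0.2897 m³/s
w_4 = (4.28 − 1.46)/2 = 1.41 m; q_4 = 0.41 × 0.87 × 1.41 = 0.5029 m³/s
w_5 = (5.17 − 2.71)/2 = 1.23 m; q_5 = 0.28 × 0.46 × 1.23 = 0.1584 m³/s
Stations 1, 6 contribute zero (depth or velocity is 0).
Q = Σ qᵢ = 1.119 m³/s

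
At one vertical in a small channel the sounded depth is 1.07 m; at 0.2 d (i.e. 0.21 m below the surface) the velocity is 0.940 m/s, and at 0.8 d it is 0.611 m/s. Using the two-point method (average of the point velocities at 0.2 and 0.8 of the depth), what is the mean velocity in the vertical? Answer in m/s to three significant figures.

v̄ = (0.940 + 0.611) / 2 = 0.7755 m/s

0.776 m/s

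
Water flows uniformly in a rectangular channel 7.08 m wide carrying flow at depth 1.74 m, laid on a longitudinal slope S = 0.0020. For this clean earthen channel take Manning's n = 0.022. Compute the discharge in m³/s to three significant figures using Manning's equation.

A = b·y = 7.08 × 1.74 = 12.32 m²
P = b + 2y = 7.08 + 2×1.74 = 10.56 m
R = A/P = 12.32/10.56 = 1.167 m
Q = (1/n)·A·R^(2/3)·S^(1/2) = (1/0.022) × 12.32 × 1.167^(2/3) × 0.0020^(1/2) = 27.75 m³/s

27.8 m³/s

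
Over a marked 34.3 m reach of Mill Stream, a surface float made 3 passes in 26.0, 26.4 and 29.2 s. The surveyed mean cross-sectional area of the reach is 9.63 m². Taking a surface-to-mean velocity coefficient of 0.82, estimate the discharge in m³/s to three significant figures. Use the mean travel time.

9.96 m³/s

t̄ = (26.0 + 26.4 + 29.2) / 3 = 27.2 s
v_surface = L / t̄ = 34.3 / 27.2 = 1.261 m/s
v_mean = 0.82 × 1.261 = 1.034 m/s
Q = A × v_mean = 9.63 × 1.034 = 9.958 m³/s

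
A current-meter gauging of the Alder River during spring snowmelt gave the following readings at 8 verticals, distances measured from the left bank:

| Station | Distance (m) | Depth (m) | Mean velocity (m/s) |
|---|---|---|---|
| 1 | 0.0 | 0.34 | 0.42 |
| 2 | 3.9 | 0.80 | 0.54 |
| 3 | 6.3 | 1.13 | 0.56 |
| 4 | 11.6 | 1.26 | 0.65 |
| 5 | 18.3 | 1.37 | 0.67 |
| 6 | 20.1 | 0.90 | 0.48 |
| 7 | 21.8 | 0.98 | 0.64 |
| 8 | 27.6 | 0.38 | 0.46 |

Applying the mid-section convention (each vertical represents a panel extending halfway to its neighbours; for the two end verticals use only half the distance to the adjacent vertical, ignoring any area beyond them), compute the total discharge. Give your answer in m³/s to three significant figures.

w_1 = (3.9 − 0.0)/2 = 1.95 m; q_1 = 0.42 × 0.34 × 1.95 = 0.2785 m³/s
w_2 = (6.3 − 0.0)/2 = 3.15 m; q_2 = 0.54 × 0.80 × 3.15 = 1.361 m³/s
w_3 = (11.6 − 3.9)/2 = 3.85 m; q_3 = 0.56 × 1.13 × 3.85 = 2.436 m³/s
w_4 = (18.3 − 6.3)/2 = 6 m; q_4 = 0.65 × 1.26 × 6 = 4.914 m³/s
w_5 = (20.1 − 11.6)/2 = 4.25 m; q_5 = 0.67 × 1.37 × 4.25 = 3.901 m³/s
w_6 = (21.8 − 18.3)/2 = 1.75 m; q_6 = 0.48 × 0.90 × 1.75 = 0.7560 m³/s
w_7 = (27.6 − 20.1)/2 = 3.75 m; q_7 = 0.64 × 0.98 × 3.75 = 2.352 m³/s
w_8 = (27.6 − 21.8)/2 = 2.9 m; q_8 = 0.46 × 0.38 × 2.9 = 0.5069 m³/s
Q = Σ qᵢ = 16.51 m³/s

16.5 m³/s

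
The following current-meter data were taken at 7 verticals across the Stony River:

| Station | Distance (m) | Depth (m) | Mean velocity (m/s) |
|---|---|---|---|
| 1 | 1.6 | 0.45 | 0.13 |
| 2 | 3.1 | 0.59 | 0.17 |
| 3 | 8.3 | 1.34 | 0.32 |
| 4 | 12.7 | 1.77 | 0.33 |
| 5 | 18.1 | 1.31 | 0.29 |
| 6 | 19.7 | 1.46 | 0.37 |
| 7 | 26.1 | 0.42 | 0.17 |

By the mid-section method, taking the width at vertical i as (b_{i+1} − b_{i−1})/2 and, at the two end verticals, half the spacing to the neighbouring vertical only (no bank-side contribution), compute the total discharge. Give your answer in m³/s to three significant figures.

w_1 = (3.1 − 1.6)/2 = 0.75 m; q_1 = 0.13 × 0.45 × 0.75 = 0.04388 m³/s
w_2 = (8.3 − 1.6)/2 = 3.35 m; q_2 = 0.17 × 0.59 × 3.35 = 0.3360 m³/s
w_3 = (12.7 − 3.1)/2 = 4.8 m; q_3 = 0.32 × 1.34 × 4.8 = 2.058 m³/s
w_4 = (18.1 − 8.3)/2 = 4.9 m; q_4 = 0.33 × 1.77 × 4.9 = 2.862 m³/s
w_5 = (19.7 − 12.7)/2 = 3.5 m; q_5 = 0.29 × 1.31 × 3.5 = 1.330 m³/s
w_6 = (26.1 − 18.1)/2 = 4 m; q_6 = 0.37 × 1.46 × 4 = 2.161 m³/s
w_7 = (26.1 − 19.7)/2 = 3.2 m; q_7 = 0.17 × 0.42 × 3.2 = 0.2285 m³/s
Q = Σ qᵢ = 9.019 m³/s

9.02 m³/s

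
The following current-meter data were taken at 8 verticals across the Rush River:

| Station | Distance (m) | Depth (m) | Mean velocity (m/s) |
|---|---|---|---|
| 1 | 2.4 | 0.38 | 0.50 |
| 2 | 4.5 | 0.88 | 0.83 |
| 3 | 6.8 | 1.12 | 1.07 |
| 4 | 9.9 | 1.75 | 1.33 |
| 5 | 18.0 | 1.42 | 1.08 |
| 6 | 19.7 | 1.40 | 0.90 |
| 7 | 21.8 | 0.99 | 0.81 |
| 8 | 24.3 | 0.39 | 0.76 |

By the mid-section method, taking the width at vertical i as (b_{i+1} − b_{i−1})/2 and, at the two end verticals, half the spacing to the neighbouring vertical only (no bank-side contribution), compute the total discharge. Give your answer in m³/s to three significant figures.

30.2 m³/s

w_1 = (4.5 − 2.4)/2 = 1.05 m; q_1 = 0.50 × 0.38 × 1.05 = 0.1995 m³/s
w_2 = (6.8 − 2.4)/2 = 2.2 m; q_2 = 0.83 × 0.88 × 2.2 = 1.607 m³/s
w_3 = (9.9 − 4.5)/2 = 2.7 m; q_3 = 1.07 × 1.12 × 2.7 = 3.236 m³/s
w_4 = (18.0 − 6.8)/2 = 5.6 m; q_4 = 1.33 × 1.75 × 5.6 = 13.03 m³/s
w_5 = (19.7 − 9.9)/2 = 4.9 m; q_5 = 1.08 × 1.42 × 4.9 = 7.515 m³/s
w_6 = (21.8 − 18.0)/2 = 1.9 m; q_6 = 0.90 × 1.40 × 1.9 = 2.394 m³/s
w_7 = (24.3 − 19.7)/2 = 2.3 m; q_7 = 0.81 × 0.99 × 2.3 = 1.844 m³/s
w_8 = (24.3 − 21.8)/2 = 1.25 m; q_8 = 0.76 × 0.39 × 1.25 = 0.3705 m³/s
Q = Σ qᵢ = 30.20 m³/s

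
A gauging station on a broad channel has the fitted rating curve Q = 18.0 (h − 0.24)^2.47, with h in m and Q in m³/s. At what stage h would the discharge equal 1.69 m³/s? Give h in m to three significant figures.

h − h₀ = (Q/C)^(1/b) = (1.69/18.0)^(1/2.47) = 0.3838 m
h = 0.24 + 0.3838 = 0.6238 m

0.624 m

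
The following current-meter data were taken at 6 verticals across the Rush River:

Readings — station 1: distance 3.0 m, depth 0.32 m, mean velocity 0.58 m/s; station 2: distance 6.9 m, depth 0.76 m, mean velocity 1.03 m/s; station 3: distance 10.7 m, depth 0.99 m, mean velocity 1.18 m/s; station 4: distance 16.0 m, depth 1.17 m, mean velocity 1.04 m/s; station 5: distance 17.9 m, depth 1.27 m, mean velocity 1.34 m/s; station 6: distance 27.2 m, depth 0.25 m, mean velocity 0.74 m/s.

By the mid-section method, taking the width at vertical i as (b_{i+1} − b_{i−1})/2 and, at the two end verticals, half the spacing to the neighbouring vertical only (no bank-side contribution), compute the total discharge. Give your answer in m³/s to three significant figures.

23.5 m³/s

w_1 = (6.9 − 3.0)/2 = 1.95 m; q_1 = 0.58 × 0.32 × 1.95 = 0.3619 m³/s
w_2 = (10.7 − 3.0)/2 = 3.85 m; q_2 = 1.03 × 0.76 × 3.85 = 3.014 m³/s
w_3 = (16.0 − 6.9)/2 = 4.55 m; q_3 = 1.18 × 0.99 × 4.55 = 5.315 m³/s
w_4 = (17.9 − 10.7)/2 = 3.6 m; q_4 = 1.04 × 1.17 × 3.6 = 4.380 m³/s
w_5 = (27.2 − 16.0)/2 = 5.6 m; q_5 = 1.34 × 1.27 × 5.6 = 9.530 m³/s
w_6 = (27.2 − 17.9)/2 = 4.65 m; q_6 = 0.74 × 0.25 × 4.65 = 0.8603 m³/s
Q = Σ qᵢ = 23.46 m³/s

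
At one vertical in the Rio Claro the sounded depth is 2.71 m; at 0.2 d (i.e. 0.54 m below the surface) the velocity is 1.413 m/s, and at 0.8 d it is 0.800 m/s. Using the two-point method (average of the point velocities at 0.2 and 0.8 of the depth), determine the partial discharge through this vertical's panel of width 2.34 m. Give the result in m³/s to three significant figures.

v̄ = (1.413 + 0.800) / 2 = 1.107 m/s
q = v̄ × d × w = 1.107 × 2.71 × 2.34 = 7.017 m³/s

7.02 m³/s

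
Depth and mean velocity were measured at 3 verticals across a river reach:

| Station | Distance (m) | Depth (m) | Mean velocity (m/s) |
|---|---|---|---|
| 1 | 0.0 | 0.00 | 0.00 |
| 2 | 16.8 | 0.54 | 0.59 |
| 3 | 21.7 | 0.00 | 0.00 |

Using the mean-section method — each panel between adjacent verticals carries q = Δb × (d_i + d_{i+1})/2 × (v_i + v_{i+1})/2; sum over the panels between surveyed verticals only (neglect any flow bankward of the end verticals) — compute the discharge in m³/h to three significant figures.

Panel 1-2: Δb = 16.8 m, d̄ = (0.00+0.54)/2 = 0.27, v̄ = (0.00+0.59)/2 = 0.295 → q = 16.8×0.27×0.295 = 1.338 m³/s
Panel 2-3: Δb = 4.9 m, d̄ = (0.54+0.00)/2 = 0.27, v̄ = (0.59+0.00)/2 = 0.295 → q = 4.9×0.27×0.295 = 0.3903 m³/s
Q = Σ q = 1.728 m³/s
= 1.728 × 3600 = 6222 m³/h

6220 m³/h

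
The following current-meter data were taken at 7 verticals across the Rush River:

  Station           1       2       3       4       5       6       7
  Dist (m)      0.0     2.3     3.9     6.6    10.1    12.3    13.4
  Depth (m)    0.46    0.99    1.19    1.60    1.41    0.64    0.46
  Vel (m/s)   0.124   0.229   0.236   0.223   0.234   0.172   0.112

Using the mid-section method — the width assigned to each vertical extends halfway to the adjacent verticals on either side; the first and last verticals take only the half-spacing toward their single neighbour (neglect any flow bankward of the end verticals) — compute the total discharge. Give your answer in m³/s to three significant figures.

w_1 = (2.3 − 0.0)/2 = 1.15 m; q_1 = 0.124 × 0.46 × 1.15 = 0.06560 m³/s
w_2 = (3.9 − 0.0)/2 = 1.95 m; q_2 = 0.229 × 0.99 × 1.95 = 0.4421 m³/s
w_3 = (6.6 − 2.3)/2 = 2.15 m; q_3 = 0.236 × 1.19 × 2.15 = 0.6038 m³/s
w_4 = (10.1 − 3.9)/2 = 3.1 m; q_4 = 0.223 × 1.60 × 3.1 = 1.106 m³/s
w_5 = (12.3 − 6.6)/2 = 2.85 m; q_5 = 0.234 × 1.41 × 2.85 = 0.9403 m³/s
w_6 = (13.4 − 10.1)/2 = 1.65 m; q_6 = 0.172 × 0.64 × 1.65 = 0.1816 m³/s
w_7 = (13.4 − 12.3)/2 = 0.55 m; q_7 = 0.112 × 0.46 × 0.55 = 0.02834 m³/s
Q = Σ qᵢ = 3.368 m³/s

3.37 m³/s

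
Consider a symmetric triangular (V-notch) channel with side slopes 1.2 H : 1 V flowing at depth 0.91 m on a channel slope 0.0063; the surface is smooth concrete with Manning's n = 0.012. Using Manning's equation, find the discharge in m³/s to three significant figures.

A = z·y² = 1.2×0.91² = 0.9937 m²
P = 2y√(1+z²) = 2×0.91×√(1+1.2²) = 2.843 m
R = A/P = 0.9937/2.843 = 0.3495 m
Q = (1/n)·A·R^(2/3)·S^(1/2) = (1/0.012) × 0.9937 × 0.3495^(2/3) × 0.0063^(1/2) = 3.262 m³/s

3.26 m³/s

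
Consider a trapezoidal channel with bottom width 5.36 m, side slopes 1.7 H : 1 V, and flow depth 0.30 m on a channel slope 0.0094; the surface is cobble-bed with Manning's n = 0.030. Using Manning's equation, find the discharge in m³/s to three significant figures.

A = (b + z·y)·y = (5.36 + 1.7×0.30)×0.30 = 1.761 m²
P = b + 2y√(1+z²) = 5.36 + 2×0.30×√(1+1.7²) = 6.543 m
R = A/P = 1.761/6.543 = 0.2691 m
Q = (1/n)·A·R^(2/3)·S^(1/2) = (1/0.030) × 1.761 × 0.2691^(2/3) × 0.0094^(1/2) = 2.372 m³/s

2.37 m³/s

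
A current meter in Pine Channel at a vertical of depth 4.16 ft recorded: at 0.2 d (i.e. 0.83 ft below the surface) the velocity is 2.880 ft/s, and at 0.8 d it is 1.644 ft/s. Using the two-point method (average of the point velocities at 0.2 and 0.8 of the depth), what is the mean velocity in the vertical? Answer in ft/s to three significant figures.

v̄ = (2.880 + 1.644) / 2 = 2.262 ft/s

2.26 ft/s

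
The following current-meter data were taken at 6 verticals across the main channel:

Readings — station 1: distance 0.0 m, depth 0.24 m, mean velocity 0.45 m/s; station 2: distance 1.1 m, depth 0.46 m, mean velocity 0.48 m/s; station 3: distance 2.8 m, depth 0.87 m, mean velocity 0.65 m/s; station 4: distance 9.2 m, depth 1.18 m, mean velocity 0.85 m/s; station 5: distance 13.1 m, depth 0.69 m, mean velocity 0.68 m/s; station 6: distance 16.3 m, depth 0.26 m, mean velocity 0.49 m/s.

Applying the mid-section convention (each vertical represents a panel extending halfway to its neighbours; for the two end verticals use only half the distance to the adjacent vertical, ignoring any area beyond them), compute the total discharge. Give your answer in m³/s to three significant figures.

w_1 = (1.1 − 0.0)/2 = 0.55 m; q_1 = 0.45 × 0.24 × 0.55 = 0.05940 m³/s
w_2 = (2.8 − 0.0)/2 = 1.4 m; q_2 = 0.48 × 0.46 × 1.4 = 0.3091 m³/s
w_3 = (9.2 − 1.1)/2 = 4.05 m; q_3 = 0.65 × 0.87 × 4.05 = 2.290 m³/s
w_4 = (13.1 − 2.8)/2 = 5.15 m; q_4 = 0.85 × 1.18 × 5.15 = 5.165 m³/s
w_5 = (16.3 − 9.2)/2 = 3.55 m; q_5 = 0.68 × 0.69 × 3.55 = 1.666 m³/s
w_6 = (16.3 − 13.1)/2 = 1.6 m; q_6 = 0.49 × 0.26 × 1.6 = 0.2038 m³/s
Q = Σ qᵢ = 9.694 m³/s

9.69 m³/s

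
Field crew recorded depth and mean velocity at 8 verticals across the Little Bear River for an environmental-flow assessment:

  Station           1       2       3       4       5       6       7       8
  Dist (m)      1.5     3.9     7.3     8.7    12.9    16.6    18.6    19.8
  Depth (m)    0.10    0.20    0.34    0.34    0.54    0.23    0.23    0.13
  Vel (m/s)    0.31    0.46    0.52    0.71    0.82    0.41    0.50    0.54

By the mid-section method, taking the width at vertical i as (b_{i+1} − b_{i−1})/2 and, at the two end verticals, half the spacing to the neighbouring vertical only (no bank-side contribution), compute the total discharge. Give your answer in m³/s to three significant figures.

3.65 m³/s

w_1 = (3.9 − 1.5)/2 = 1.2 m; q_1 = 0.31 × 0.10 × 1.2 = 0.03720 m³/s
w_2 = (7.3 − 1.5)/2 = 2.9 m; q_2 = 0.46 × 0.20 × 2.9 = 0.2668 m³/s
w_3 = (8.7 − 3.9)/2 = 2.4 m; q_3 = 0.52 × 0.34 × 2.4 = 0.4243 m³/s
w_4 = (12.9 − 7.3)/2 = 2.8 m; q_4 = 0.71 × 0.34 × 2.8 = 0.6759 m³/s
w_5 = (16.6 − 8.7)/2 = 3.95 m; q_5 = 0.82 × 0.54 × 3.95 = 1.749 m³/s
w_6 = (18.6 − 12.9)/2 = 2.85 m; q_6 = 0.41 × 0.23 × 2.85 = 0.2688 m³/s
w_7 = (19.8 − 16.6)/2 = 1.6 m; q_7 = 0.50 × 0.23 × 1.6 = 0.1840 m³/s
w_8 = (19.8 − 18.6)/2 = 0.6 m; q_8 = 0.54 × 0.13 × 0.6 = 0.04212 m³/s
Q = Σ qᵢ = 3.648 m³/s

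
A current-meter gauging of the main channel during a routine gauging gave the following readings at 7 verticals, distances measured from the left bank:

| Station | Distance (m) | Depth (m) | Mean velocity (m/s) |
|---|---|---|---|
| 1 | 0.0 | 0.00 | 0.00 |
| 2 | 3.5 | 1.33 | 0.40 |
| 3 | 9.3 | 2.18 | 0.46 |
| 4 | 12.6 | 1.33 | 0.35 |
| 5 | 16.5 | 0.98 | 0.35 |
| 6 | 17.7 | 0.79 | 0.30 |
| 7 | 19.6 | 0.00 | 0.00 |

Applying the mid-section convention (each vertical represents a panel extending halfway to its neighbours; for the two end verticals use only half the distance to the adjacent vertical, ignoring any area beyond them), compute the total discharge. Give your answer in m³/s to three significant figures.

w_2 = (9.3 − 0.0)/2 = 4.65 m; q_2 = 0.40 × 1.33 × 4.65 = 2.474 m³/s
w_3 = (12.6 − 3.5)/2 = 4.55 m; q_3 = 0.46 × 2.18 × 4.55 = 4.563 m³/s
w_4 = (16.5 − 9.3)/2 = 3.6 m; q_4 = 0.35 × 1.33 × 3.6 = 1.676 m³/s
w_5 = (17.7 − 12.6)/2 = 2.55 m; q_5 = 0.35 × 0.98 × 2.55 = 0.8747 m³/s
w_6 = (19.6 − 16.5)/2 = 1.55 m; q_6 = 0.30 × 0.79 × 1.55 = 0.3674 m³/s
Stations 1, 7 contribute zero (depth or velocity is 0).
Q = Σ qᵢ = 9.954 m³/s

9.95 m³/s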